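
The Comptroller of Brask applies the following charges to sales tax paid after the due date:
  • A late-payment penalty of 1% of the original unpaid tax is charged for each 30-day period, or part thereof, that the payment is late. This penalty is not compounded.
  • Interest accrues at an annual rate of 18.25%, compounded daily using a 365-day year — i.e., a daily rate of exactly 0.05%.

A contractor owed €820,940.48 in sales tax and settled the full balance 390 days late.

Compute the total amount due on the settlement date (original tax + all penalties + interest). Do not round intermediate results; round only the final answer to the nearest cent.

Penalty periods: ⌈390/30⌉ = 13; penalty = 13 × 1% × €820,940.48 = €106,722.26…
Interest: €820,940.48 × ((1 + 0.0005)^390 − 1) = €820,940.48 × 0.21525176… = €176,708.8842…
Total = €820,940.48 + €106,722.2624 + €176,708.8842… = €1,104,371.63

€1,104,371.63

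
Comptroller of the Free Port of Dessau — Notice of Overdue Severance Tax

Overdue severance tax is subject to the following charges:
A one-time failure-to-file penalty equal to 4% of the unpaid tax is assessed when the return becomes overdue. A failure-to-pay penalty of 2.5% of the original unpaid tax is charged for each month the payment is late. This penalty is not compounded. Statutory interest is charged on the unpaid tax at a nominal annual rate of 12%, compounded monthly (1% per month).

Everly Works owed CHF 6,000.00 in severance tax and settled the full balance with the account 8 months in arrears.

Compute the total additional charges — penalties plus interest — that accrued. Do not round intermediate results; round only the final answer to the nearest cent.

Failure-to-file penalty: 4% × CHF 6,000.00 = CHF 240.00
Failure-to-pay penalty: 8 × 2.5% × CHF 6,000.00 = CHF 1,200.00
Interest: CHF 6,000.00 × ((1 + 0.01)^8 − 1) = CHF 6,000.00 × 0.0828567… = CHF 497.1402…
Penalties + interest = CHF 1,440.0000 + CHF 497.1402… = CHF 1,937.14

CHF 1,937.14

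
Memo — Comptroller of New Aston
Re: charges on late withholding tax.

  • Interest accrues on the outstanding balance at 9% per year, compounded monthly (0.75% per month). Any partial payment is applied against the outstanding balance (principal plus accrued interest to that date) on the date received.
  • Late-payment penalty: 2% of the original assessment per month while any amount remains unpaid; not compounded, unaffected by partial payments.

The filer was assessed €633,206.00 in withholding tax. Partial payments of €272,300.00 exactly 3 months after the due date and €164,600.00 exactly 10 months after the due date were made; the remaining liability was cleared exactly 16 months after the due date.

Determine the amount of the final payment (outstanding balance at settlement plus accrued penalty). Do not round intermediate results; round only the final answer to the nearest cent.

€444,019.37

Balance at month 3: €633,206.0000 × (1 + 0.0075)^3 = €647,560.2556…
After €272,300.00 payment: €647,560.2556… − €272,300.00 = €375,260.2556…
Balance at month 10: €375,260.2556… × (1 + 0.0075)^7 = €395,410.2779…
After €164,600.00 payment: €395,410.2779… − €164,600.00 = €230,810.2779…
Balance at month 16: €230,810.2779… × (1 + 0.0075)^6 = €241,393.4451…
Penalty: 16 × 2% × €633,206.00 = €202,625.92
Final settlement = outstanding balance + penalty = €241,393.4451… + €202,625.92 = €444,019.37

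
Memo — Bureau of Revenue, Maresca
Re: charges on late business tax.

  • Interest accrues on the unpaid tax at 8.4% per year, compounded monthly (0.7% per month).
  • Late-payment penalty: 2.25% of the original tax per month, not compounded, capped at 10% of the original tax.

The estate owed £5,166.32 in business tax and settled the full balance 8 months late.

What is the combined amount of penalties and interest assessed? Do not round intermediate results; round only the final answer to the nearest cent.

Penalty (uncapped): 8 × 2.25% × £5,166.32 = £929.94…; cap = 10% × £5,166.32 = £516.63… → penalty = £516.63…
Interest: £5,166.32 × ((1 + 0.007)^8 − 1) = £5,166.32 × 0.0573914… = £296.5022…
Penalties + interest = £516.6320 + £296.5022… = £813.13

£813.13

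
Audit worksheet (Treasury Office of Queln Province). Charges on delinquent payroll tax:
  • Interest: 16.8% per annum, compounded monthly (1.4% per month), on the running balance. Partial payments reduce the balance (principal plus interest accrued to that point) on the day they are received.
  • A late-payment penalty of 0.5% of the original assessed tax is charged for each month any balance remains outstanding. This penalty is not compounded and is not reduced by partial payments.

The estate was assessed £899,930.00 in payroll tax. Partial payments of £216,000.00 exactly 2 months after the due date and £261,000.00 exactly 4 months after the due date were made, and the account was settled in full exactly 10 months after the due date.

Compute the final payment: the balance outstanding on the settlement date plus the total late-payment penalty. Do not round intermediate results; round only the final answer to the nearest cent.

£554,040.79

Balance at month 2: £899,930.0000 × (1 + 0.014)^2 = £925,304.4263…
After £216,000.00 payment: £925,304.4263… − £216,000.00 = £709,304.4263…
Balance at month 4: £709,304.4263… × (1 + 0.014)^2 = £729,303.9739…
After £261,000.00 payment: £729,303.9739… − £261,000.00 = £468,303.9739…
Balance at month 10: £468,303.9739… × (1 + 0.014)^6 = £509,044.2933…
Penalty: 10 × 0.5% × £899,930.00 = £44,996.50
Final settlement = outstanding balance + penalty = £509,044.2933… + £44,996.50 = £554,040.79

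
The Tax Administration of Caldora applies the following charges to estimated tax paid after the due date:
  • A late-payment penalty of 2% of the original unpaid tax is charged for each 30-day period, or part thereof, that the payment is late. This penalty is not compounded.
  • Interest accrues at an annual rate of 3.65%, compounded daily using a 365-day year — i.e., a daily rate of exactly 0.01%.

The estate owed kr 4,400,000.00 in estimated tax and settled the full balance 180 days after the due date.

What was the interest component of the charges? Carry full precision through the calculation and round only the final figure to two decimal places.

Interest: kr 4,400,000.00 × ((1 + 0.0001)^180 − 1) = kr 4,400,000.00 × 0.01816206… = kr 79,913.0645…

kr 79,913.06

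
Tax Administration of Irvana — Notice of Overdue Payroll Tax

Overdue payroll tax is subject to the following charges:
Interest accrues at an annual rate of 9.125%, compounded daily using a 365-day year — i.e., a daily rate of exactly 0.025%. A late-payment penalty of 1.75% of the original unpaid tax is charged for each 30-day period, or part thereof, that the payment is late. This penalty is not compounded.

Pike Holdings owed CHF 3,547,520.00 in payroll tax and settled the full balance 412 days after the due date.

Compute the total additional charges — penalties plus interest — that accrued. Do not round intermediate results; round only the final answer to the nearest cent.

Penalty periods: ⌈412/30⌉ = 14; penalty = 14 × 1.75% × CHF 3,547,520.00 = CHF 869,142.40
Interest: CHF 3,547,520.00 × ((1 + 0.00025)^412 − 1) = CHF 3,547,520.00 × 0.10847714… = CHF 384,824.8227…
Penalties + interest = CHF 869,142.4000 + CHF 384,824.8227… = CHF 1,253,967.22

CHF 1,253,967.22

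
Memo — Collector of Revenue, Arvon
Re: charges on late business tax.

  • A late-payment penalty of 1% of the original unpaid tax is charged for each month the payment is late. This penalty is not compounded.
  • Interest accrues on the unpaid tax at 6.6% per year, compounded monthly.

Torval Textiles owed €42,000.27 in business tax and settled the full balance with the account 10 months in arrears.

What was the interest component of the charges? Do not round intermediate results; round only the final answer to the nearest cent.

Interest (6.6%/yr ÷ 12 = 0.55%/month): €42,000.27 × ((1 + 0.0055)^10 − 1) = €2,368.0344…

€2,368.03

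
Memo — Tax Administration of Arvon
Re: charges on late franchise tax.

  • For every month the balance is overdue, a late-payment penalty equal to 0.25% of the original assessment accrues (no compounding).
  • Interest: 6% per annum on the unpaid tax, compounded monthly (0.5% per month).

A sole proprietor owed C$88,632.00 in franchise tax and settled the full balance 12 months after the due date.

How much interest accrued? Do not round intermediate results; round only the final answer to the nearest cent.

C$5,466.63

Interest: C$88,632.00 × ((1 + 0.005)^12 − 1) = C$88,632.00 × 0.0616778… = C$5,466.6278…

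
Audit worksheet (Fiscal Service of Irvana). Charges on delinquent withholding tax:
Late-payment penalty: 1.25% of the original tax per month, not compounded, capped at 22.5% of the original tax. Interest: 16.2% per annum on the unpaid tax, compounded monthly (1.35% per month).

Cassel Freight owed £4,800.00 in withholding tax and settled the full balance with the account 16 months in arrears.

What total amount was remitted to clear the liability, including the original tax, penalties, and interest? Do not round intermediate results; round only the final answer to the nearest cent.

£6,908.69

Penalty: 16 × 1.25% × £4,800.00 = £960.00 (below the 22.5% cap of £1,080.00)
Interest: £4,800.00 × ((1 + 0.0135)^16 − 1) = £4,800.00 × 0.2393103… = £1,148.6893…
Total = £4,800.00 + £960.0000 + £1,148.6893… = £6,908.69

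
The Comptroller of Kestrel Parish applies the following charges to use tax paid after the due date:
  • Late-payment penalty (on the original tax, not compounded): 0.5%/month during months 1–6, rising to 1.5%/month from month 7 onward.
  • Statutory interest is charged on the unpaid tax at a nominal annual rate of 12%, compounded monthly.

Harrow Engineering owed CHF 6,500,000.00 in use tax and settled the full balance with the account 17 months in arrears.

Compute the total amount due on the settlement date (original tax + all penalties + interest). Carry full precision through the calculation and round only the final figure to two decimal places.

Penalty, months 1–6: 6 × 0.5% × CHF 6,500,000.00 = CHF 195,000.00
Penalty, months 7–17: 11 × 1.5% × CHF 6,500,000.00 = CHF 1,072,500.00
Interest (12%/yr ÷ 12 = 1%/month): CHF 6,500,000.00 × ((1 + 0.01)^17 − 1) = CHF 1,197,978.8039…
Total = CHF 6,500,000.00 + CHF 1,267,500.0000 + CHF 1,197,978.8039… = CHF 8,965,478.80

CHF 8,965,478.80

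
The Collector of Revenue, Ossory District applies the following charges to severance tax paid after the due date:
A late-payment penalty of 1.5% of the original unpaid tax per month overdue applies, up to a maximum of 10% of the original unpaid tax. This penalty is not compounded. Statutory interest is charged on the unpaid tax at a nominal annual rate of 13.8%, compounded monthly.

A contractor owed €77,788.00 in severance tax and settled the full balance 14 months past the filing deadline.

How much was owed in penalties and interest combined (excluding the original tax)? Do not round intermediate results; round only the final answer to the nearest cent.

€21,283.28

Penalty (uncapped): 14 × 1.5% × €77,788.00 = €16,335.48; cap = 10% × €77,788.00 = €7,778.80 → penalty = €7,778.80
Interest (13.8%/yr ÷ 12 = 1.15%/month): €77,788.00 × ((1 + 0.0115)^14 − 1) = €13,504.4842…
Penalties + interest = €7,778.8000 + €13,504.4842… = €21,283.28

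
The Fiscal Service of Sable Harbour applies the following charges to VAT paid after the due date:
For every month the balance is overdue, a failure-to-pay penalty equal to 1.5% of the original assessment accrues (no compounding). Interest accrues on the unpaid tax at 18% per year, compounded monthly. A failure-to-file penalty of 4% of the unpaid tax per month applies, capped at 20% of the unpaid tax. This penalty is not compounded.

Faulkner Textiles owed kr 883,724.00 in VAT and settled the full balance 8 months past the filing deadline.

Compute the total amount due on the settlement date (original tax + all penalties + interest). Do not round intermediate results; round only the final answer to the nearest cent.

Failure-to-file: 8 × 4% × kr 883,724.00 = kr 282,791.68, capped at 20% × kr 883,724.00 = kr 176,744.80
Failure-to-pay penalty: 8 × 1.5% × kr 883,724.00 = kr 106,046.88
Interest (18%/yr ÷ 12 = 1.5%/month): kr 883,724.00 × ((1 + 0.015)^8 − 1) = kr 111,784.5346…
Total = kr 883,724.00 + kr 282,791.6800 + kr 111,784.5346… = kr 1,278,300.21

kr 1,278,300.21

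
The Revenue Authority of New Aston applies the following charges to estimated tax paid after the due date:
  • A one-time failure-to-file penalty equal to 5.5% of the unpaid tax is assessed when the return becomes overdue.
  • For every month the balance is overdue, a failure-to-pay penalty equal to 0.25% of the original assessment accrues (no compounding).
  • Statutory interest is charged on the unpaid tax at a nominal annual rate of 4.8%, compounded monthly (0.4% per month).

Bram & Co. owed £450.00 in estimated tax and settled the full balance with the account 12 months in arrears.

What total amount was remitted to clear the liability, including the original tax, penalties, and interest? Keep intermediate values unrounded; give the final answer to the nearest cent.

Failure-to-file penalty: 5.5% × £450.00 = £24.75
Failure-to-pay penalty = 0.25% × £450.00 × 12 mo = £13.50
Interest: £450.00 × ((1 + 0.004)^12 − 1) = £450.00 × 0.0490702… = £22.0816…
Total = £450.00 + £38.2500 + £22.0816… = £510.33

£510.33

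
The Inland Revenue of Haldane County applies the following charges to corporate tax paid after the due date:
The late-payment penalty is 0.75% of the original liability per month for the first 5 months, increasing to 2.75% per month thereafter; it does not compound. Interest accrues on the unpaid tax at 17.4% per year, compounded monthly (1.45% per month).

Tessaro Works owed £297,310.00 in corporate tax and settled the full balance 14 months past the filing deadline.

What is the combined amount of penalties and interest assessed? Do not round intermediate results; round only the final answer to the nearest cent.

Penalty, months 1–5: 5 × 0.75% × £297,310.00 = £11,149.13…
Penalty, months 6–14: 9 × 2.75% × £297,310.00 = £73,584.23…
Interest: £297,310.00 × ((1 + 0.0145)^14 − 1) = £297,310.00 × 0.2232880… = £66,385.7584…
Penalties + interest = £84,733.3500 + £66,385.7584… = £151,119.11

£151,119.11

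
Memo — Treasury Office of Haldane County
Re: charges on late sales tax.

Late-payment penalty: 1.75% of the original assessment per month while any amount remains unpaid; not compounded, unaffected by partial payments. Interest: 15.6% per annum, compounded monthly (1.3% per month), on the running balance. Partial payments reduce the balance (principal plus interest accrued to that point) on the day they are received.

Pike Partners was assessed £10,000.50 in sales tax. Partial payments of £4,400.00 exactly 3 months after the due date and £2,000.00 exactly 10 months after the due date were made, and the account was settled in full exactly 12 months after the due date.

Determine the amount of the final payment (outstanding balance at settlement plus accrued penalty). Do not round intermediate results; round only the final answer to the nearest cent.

£6,782.47

Balance at month 3: £10,000.5000 × (1 + 0.013)^3 = £10,395.6117…
After £4,400.00 payment: £10,395.6117… − £4,400.00 = £5,995.6117…
Balance at month 10: £5,995.6117… × (1 + 0.013)^7 = £6,562.9579…
After £2,000.00 payment: £6,562.9579… − £2,000.00 = £4,562.9579…
Balance at month 12: £4,562.9579… × (1 + 0.013)^2 = £4,682.3659…
Penalty: 12 × 1.75% × £10,000.50 = £2,100.11…
Final settlement = outstanding balance + penalty = £4,682.3659… + £2,100.11… = £6,782.47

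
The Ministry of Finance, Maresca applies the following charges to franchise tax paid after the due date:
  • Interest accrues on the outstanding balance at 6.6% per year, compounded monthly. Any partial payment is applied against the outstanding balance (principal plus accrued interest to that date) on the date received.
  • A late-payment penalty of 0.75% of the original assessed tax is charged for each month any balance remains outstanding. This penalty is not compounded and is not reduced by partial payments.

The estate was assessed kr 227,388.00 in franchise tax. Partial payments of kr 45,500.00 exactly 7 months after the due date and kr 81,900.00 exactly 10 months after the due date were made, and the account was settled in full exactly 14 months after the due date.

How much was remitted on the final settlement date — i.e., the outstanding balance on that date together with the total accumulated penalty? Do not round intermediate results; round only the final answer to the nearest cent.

kr 138,414.90

Monthly rate = 6.6% ÷ 12 = 0.55%
Balance at month 7: kr 227,388.0000 × (1 + 0.0055)^7 = kr 236,288.2176…
After kr 45,500.00 payment: kr 236,288.2176… − kr 45,500.00 = kr 190,788.2176…
Balance at month 10: kr 190,788.2176… × (1 + 0.0055)^3 = kr 193,953.5690…
After kr 81,900.00 payment: kr 193,953.5690… − kr 81,900.00 = kr 112,053.5690…
Balance at month 14: kr 112,053.5690… × (1 + 0.0055)^4 = kr 114,539.1599…
Penalty: 14 × 0.75% × kr 227,388.00 = kr 23,875.74
Final settlement = outstanding balance + penalty = kr 114,539.1599… + kr 23,875.74 = kr 138,414.90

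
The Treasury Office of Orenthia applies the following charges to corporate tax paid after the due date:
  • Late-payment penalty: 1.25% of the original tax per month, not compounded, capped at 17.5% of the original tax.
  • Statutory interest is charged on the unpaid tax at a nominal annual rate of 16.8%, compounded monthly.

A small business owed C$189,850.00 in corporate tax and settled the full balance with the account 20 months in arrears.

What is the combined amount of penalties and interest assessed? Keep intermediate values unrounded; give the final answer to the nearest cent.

C$94,082.62

Penalty (uncapped): 20 × 1.25% × C$189,850.00 = C$47,462.50; cap = 17.5% × C$189,850.00 = C$33,223.75 → penalty = C$33,223.75
Interest (16.8%/yr ÷ 12 = 1.4%/month): C$189,850.00 × ((1 + 0.014)^20 − 1) = C$60,858.8711…
Penalties + interest = C$33,223.7500 + C$60,858.8711… = C$94,082.62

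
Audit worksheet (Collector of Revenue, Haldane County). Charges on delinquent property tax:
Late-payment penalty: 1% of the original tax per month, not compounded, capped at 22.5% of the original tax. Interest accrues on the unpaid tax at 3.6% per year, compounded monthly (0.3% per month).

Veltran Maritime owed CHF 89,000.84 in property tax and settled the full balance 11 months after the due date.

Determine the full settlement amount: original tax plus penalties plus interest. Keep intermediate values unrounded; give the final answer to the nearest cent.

Penalty: 11 × 1% × CHF 89,000.84 = CHF 9,790.09… (below the 22.5% cap of CHF 20,025.19…)
Interest: CHF 89,000.84 × ((1 + 0.003)^11 − 1) = CHF 89,000.84 × 0.0334995… = CHF 2,981.4820…
Total = CHF 89,000.84 + CHF 9,790.0924 + CHF 2,981.4820… = CHF 101,772.41

CHF 101,772.41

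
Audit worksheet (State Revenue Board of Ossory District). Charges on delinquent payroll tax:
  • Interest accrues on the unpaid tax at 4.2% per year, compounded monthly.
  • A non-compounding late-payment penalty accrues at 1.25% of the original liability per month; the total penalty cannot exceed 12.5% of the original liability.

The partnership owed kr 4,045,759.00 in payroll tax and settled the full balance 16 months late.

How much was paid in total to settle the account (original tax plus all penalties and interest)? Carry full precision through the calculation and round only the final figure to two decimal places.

kr 4,784,086.90

Penalty (uncapped): 16 × 1.25% × kr 4,045,759.00 = kr 809,151.80; cap = 12.5% × kr 4,045,759.00 = kr 505,719.88… → penalty = kr 505,719.88…
Interest (4.2%/yr ÷ 12 = 0.35%/month): kr 4,045,759.00 × ((1 + 0.0035)^16 − 1) = kr 232,608.0227…
Total = kr 4,045,759.00 + kr 505,719.8750 + kr 232,608.0227… = kr 4,784,086.90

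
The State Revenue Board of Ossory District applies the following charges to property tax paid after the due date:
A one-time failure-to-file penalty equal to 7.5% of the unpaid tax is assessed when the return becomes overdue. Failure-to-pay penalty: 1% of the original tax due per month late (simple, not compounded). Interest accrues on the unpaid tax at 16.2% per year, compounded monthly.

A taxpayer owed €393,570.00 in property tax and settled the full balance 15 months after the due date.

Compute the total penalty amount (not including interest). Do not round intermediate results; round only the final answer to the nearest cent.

€88,553.25

Failure-to-file penalty: 7.5% × €393,570.00 = €29,517.75
Failure-to-pay penalty = 1% × €393,570.00 × 15 mo = €59,035.50
Total penalty = €29,517.75 + €59,035.50 = €88,553.25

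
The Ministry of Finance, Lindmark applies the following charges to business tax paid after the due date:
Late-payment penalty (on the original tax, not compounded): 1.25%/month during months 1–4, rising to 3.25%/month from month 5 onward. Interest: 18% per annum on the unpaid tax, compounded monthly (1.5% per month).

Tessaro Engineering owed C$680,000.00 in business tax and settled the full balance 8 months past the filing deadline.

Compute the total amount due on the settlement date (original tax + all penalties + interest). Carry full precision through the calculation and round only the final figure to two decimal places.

C$888,414.96

Penalty, months 1–4: 4 × 1.25% × C$680,000.00 = C$34,000.00
Penalty, months 5–8: 4 × 3.25% × C$680,000.00 = C$88,400.00
Interest: C$680,000.00 × ((1 + 0.015)^8 − 1) = C$680,000.00 × 0.1264926… = C$86,014.9589…
Total = C$680,000.00 + C$122,400.0000 + C$86,014.9589… = C$888,414.96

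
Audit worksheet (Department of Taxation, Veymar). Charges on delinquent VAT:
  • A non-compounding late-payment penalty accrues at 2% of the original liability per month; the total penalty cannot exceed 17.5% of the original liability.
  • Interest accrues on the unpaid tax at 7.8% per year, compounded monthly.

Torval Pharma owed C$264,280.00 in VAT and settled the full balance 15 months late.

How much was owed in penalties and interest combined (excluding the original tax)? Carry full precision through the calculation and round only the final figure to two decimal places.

C$73,222.39

Penalty (uncapped): 15 × 2% × C$264,280.00 = C$79,284.00; cap = 17.5% × C$264,280.00 = C$46,249.00 → penalty = C$46,249.00
Interest (7.8%/yr ÷ 12 = 0.65%/month): C$264,280.00 × ((1 + 0.0065)^15 − 1) = C$26,973.3883…
Penalties + interest = C$46,249.0000 + C$26,973.3883… = C$73,222.39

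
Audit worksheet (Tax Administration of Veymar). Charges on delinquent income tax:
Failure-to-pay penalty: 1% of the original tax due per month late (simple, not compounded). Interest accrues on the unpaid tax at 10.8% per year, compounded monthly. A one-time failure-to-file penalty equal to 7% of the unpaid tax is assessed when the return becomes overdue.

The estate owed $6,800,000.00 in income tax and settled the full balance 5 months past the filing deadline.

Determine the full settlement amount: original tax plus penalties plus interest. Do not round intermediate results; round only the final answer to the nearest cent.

$7,927,557.80

Failure-to-file penalty: 7% × $6,800,000.00 = $476,000.00
Failure-to-pay penalty = 1% × $6,800,000.00 × 5 mo = $340,000.00
Interest (10.8%/yr ÷ 12 = 0.9%/month): $6,800,000.00 × ((1 + 0.009)^5 − 1) = $311,557.7955…
Total = $6,800,000.00 + $816,000.0000 + $311,557.7955… = $7,927,557.80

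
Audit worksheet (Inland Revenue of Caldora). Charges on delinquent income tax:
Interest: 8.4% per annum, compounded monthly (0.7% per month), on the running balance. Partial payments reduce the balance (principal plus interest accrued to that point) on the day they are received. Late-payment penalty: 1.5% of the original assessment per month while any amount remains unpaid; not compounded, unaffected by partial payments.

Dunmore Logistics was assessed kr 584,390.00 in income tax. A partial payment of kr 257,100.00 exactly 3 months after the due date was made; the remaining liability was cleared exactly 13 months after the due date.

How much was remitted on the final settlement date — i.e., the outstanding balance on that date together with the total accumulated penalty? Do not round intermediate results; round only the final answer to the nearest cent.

Balance at month 3: kr 584,390.0000 × (1 + 0.007)^3 = kr 596,748.2958…
After kr 257,100.00 payment: kr 596,748.2958… − kr 257,100.00 = kr 339,648.2958…
Balance at month 13: kr 339,648.2958… × (1 + 0.007)^10 = kr 364,186.7536…
Penalty: 13 × 1.5% × kr 584,390.00 = kr 113,956.05
Final settlement = outstanding balance + penalty = kr 364,186.7536… + kr 113,956.05 = kr 478,142.80

kr 478,142.80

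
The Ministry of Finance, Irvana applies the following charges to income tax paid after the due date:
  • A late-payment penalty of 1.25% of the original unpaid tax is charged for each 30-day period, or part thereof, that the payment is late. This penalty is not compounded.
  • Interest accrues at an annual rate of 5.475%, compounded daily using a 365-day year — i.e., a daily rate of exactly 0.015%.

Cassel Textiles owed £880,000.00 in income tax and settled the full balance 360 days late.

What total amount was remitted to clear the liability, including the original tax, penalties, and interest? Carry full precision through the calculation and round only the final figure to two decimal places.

Penalty periods: ⌈360/30⌉ = 12; penalty = 12 × 1.25% × £880,000.00 = £132,000.00
Interest: £880,000.00 × ((1 + 0.00015)^360 − 1) = £880,000.00 × 0.05548033… = £48,822.6885…
Total = £880,000.00 + £132,000.0000 + £48,822.6885… = £1,060,822.69

£1,060,822.69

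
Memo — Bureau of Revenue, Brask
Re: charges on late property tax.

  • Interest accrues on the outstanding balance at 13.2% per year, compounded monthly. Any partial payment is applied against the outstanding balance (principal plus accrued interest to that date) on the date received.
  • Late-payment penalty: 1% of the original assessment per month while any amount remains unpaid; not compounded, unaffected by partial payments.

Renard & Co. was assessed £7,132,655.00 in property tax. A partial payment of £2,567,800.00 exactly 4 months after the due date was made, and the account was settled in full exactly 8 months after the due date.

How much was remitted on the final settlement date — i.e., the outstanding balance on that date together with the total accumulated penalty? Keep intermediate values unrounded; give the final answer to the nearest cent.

£5,672,984.36

Monthly rate = 13.2% ÷ 12 = 1.1%
Balance at month 4: £7,132,655.0000 × (1 + 0.011)^4 = £7,451,708.2062…
After £2,567,800.00 payment: £7,451,708.2062… − £2,567,800.00 = £4,883,908.2062…
Balance at month 8: £4,883,908.2062… × (1 + 0.011)^4 = £5,102,371.9581…
Penalty: 8 × 1% × £7,132,655.00 = £570,612.40
Final settlement = outstanding balance + penalty = £5,102,371.9581… + £570,612.40 = £5,672,984.36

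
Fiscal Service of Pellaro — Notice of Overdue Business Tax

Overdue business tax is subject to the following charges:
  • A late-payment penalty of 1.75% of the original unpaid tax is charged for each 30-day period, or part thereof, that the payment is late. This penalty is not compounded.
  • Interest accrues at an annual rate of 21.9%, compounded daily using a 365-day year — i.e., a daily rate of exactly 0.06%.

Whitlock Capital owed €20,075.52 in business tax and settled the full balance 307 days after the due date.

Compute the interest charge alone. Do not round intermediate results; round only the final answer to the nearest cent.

Interest: €20,075.52 × ((1 + 0.0006)^307 − 1) = €20,075.52 × 0.20218984… = €4,059.0662…

€4,059.07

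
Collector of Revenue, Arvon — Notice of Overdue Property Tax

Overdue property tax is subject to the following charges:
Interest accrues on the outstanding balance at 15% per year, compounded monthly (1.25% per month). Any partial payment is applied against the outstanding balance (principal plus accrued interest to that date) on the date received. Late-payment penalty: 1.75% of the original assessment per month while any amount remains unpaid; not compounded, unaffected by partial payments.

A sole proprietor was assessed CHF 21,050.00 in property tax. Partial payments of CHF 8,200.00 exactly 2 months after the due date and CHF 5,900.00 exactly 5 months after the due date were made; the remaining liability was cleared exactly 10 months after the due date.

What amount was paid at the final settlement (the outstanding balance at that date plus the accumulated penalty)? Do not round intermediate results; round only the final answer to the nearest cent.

Balance at month 2: CHF 21,050.0000 × (1 + 0.0125)^2 = CHF 21,579.5391…
After CHF 8,200.00 payment: CHF 21,579.5391… − CHF 8,200.00 = CHF 13,379.5391…
Balance at month 5: CHF 13,379.5391… × (1 + 0.0125)^3 = CHF 13,887.5696…
After CHF 5,900.00 payment: CHF 13,887.5696… − CHF 5,900.00 = CHF 7,987.5696…
Balance at month 10: CHF 7,987.5696… × (1 + 0.0125)^5 = CHF 8,499.4302…
Penalty: 10 × 1.75% × CHF 21,050.00 = CHF 3,683.75
Final settlement = outstanding balance + penalty = CHF 8,499.4302… + CHF 3,683.75 = CHF 12,183.18

CHF 12,183.18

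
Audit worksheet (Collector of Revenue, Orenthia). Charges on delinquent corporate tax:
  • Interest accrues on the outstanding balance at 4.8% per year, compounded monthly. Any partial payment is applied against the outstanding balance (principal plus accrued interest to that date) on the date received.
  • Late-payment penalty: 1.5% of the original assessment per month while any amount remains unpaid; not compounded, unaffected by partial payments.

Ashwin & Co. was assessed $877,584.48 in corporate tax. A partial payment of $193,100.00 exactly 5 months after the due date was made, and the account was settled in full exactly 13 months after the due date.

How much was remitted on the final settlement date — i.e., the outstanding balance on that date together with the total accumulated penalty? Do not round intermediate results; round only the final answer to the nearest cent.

Monthly rate = 4.8% ÷ 12 = 0.4%
Balance at month 5: $877,584.4800 × (1 + 0.004)^5 = $895,277.1459…
After $193,100.00 payment: $895,277.1459… − $193,100.00 = $702,177.1459…
Balance at month 13: $702,177.1459… × (1 + 0.004)^8 = $724,963.9192…
Penalty: 13 × 1.5% × $877,584.48 = $171,128.97…
Final settlement = outstanding balance + penalty = $724,963.9192… + $171,128.97… = $896,092.89

$896,092.89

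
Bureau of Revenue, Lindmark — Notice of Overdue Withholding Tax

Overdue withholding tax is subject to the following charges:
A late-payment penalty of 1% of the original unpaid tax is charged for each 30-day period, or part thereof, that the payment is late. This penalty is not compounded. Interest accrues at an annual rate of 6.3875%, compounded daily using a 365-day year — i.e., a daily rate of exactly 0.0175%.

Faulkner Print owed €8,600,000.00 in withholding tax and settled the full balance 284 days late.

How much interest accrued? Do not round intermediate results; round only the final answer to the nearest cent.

€438,180.26

Interest: €8,600,000.00 × ((1 + 0.000175)^284 − 1) = €8,600,000.00 × 0.05095119… = €438,180.2559…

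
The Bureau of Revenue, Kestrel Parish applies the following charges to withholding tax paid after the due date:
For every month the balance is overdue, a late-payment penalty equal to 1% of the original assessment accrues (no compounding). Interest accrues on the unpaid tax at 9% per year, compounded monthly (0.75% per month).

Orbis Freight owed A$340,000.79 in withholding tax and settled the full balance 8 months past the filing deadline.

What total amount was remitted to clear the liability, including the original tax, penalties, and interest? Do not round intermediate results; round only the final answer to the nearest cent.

Late-payment penalty = 1% × A$340,000.79 × 8 mo = A$27,200.06…
Interest: A$340,000.79 × ((1 + 0.0075)^8 − 1) = A$340,000.79 × 0.0615988… = A$20,943.6569…
Total = A$340,000.79 + A$27,200.0632 + A$20,943.6569… = A$388,144.51

A$388,144.51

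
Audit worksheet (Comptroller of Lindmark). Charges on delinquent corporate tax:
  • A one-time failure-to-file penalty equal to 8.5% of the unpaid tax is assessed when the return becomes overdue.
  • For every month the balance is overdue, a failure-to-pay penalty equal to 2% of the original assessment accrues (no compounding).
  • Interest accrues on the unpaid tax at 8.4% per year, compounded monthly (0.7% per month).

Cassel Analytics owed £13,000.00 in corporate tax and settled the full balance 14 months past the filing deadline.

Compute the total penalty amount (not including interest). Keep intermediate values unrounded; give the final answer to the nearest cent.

Failure-to-file penalty: 8.5% × £13,000.00 = £1,105.00
Failure-to-pay penalty: 14 × 2% × £13,000.00 = £3,640.00
Total penalty = £1,105.00 + £3,640.00 = £4,745.00

£4,745.00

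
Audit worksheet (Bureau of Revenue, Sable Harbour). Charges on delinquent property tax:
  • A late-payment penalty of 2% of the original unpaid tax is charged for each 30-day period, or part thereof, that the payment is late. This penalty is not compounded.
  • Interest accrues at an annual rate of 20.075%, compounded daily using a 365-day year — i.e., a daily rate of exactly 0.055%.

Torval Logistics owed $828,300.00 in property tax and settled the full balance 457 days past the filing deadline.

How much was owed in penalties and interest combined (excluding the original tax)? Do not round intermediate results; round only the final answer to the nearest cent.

Penalty periods: ⌈457/30⌉ = 16; penalty = 16 × 2% × $828,300.00 = $265,056.00
Interest: $828,300.00 × ((1 + 0.00055)^457 − 1) = $828,300.00 × 0.28567118… = $236,621.4416…
Penalties + interest = $265,056.0000 + $236,621.4416… = $501,677.44

$501,677.44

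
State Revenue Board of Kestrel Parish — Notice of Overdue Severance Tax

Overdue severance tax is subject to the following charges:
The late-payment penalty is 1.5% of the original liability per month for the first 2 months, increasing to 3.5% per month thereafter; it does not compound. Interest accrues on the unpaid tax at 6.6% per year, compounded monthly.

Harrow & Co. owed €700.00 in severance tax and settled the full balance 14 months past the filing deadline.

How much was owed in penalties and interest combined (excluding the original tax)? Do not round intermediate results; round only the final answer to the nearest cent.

Penalty, months 1–2: 2 × 1.5% × €700.00 = €21.00
Penalty, months 3–14: 12 × 3.5% × €700.00 = €294.00
Interest (6.6%/yr ÷ 12 = 0.55%/month): €700.00 × ((1 + 0.0055)^14 − 1) = €55.8700…
Penalties + interest = €315.0000 + €55.8700… = €370.87

€370.87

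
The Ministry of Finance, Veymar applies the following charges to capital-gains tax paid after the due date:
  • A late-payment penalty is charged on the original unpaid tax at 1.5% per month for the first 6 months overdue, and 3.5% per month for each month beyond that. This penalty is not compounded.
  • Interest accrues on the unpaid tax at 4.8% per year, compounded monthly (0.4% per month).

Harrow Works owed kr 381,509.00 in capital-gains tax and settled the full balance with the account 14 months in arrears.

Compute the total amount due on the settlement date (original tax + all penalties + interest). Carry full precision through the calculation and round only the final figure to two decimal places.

Penalty, months 1–6: 6 × 1.5% × kr 381,509.00 = kr 34,335.81
Penalty, months 7–14: 8 × 3.5% × kr 381,509.00 = kr 106,822.52
Interest: kr 381,509.00 × ((1 + 0.004)^14 − 1) = kr 381,509.00 × 0.0574796… = kr 21,928.9673…
Total = kr 381,509.00 + kr 141,158.3300 + kr 21,928.9673… = kr 544,596.30

kr 544,596.30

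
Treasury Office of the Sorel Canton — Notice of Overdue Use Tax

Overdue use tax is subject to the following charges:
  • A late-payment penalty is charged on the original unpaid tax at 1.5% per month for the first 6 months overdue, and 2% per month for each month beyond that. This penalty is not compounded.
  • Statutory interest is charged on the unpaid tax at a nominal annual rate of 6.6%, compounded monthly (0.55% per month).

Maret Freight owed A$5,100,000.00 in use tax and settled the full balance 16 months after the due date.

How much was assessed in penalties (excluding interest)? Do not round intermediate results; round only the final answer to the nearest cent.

Penalty, months 1–6: 6 × 1.5% × A$5,100,000.00 = A$459,000.00
Penalty, months 7–16: 10 × 2% × A$5,100,000.00 = A$1,020,000.00
Total penalty = A$459,000.00 + A$1,020,000.00 = A$1,479,000.00

A$1,479,000.00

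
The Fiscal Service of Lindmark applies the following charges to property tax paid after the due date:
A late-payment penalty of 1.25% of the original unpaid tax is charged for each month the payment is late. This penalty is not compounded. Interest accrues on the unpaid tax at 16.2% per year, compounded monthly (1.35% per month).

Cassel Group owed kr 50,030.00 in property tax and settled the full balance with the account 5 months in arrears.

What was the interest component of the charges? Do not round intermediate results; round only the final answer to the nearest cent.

kr 3,469.44

Interest: kr 50,030.00 × ((1 + 0.0135)^5 − 1) = kr 50,030.00 × 0.0693473… = kr 3,469.4439…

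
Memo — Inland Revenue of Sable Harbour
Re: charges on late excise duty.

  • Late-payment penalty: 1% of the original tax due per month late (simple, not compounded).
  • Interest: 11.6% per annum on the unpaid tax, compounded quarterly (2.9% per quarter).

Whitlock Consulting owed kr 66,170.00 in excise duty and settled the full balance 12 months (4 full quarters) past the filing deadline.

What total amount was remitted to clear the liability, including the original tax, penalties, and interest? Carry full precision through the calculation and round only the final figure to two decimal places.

Late-payment penalty = 1% × kr 66,170.00 × 12 mo = kr 7,940.40
Interest: kr 66,170.00 × ((1 + 0.029)^4 − 1) = kr 66,170.00 × 0.1211443… = kr 8,016.1159…
Total = kr 66,170.00 + kr 7,940.4000 + kr 8,016.1159… = kr 82,126.52

kr 82,126.52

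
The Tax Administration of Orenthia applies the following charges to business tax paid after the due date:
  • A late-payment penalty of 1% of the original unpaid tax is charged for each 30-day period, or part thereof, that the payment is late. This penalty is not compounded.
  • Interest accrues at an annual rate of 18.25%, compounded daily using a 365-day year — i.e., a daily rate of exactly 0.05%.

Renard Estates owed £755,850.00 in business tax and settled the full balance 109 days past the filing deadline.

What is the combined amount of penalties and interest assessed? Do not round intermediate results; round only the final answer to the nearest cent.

£72,560.16

Penalty periods: ⌈109/30⌉ = 4; penalty = 4 × 1% × £755,850.00 = £30,234.00
Interest: £755,850.00 × ((1 + 0.0005)^109 − 1) = £755,850.00 × 0.05599809… = £42,326.1587…
Penalties + interest = £30,234.0000 + £42,326.1587… = £72,560.16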